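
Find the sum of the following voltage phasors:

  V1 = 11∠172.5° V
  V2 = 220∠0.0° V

Step 1 — Convert each phasor to rectangular form:
  V1 = 11·(cos(172.5°) + j·sin(172.5°)) = -10.91 + j1.436 V
  V2 = 220·(cos(0.0°) + j·sin(0.0°)) = 220 V
Step 2 — Sum components: V_total = 209.1 + j1.436 V.
Step 3 — Convert to polar: |V_total| = 209.1 V, ∠V_total = 0.4°.

V_total = 209.1∠0.4° V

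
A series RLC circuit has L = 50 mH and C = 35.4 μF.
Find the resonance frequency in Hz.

Step 1 — Resonance condition Im(Z)=0 gives ω₀ = 1/√(LC).
Step 2 — ω₀ = 1/√(0.05·3.54e-05) = 751.6 rad/s.
Step 3 — f₀ = ω₀/(2π) = 119.6 Hz.

f₀ = 119.6 Hz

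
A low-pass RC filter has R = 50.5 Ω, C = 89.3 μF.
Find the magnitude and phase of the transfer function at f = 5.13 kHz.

Step 1 — Angular frequency: ω = 2π·5130 = 3.223e+04 rad/s.
Step 2 — Transfer function: H(jω) = 1/(1 + jωRC).
Step 3 — Denominator: 1 + jωRC = 1 + j·3.223e+04·50.5·8.93e-05 = 1 + j145.4.
Step 4 — H = 4.733e-05 - j0.006879.
Step 5 — Magnitude: |H| = 0.006879 (-43.2 dB); phase: φ = -89.6°.

|H| = 0.006879 (-43.2 dB), φ = -89.6°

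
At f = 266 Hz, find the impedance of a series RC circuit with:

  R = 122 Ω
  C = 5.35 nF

Step 1 — Angular frequency: ω = 2π·f = 2π·266 = 1671 rad/s.
Step 2 — Component impedances:
  R: Z = R = 122 Ω
  C: Z = 1/(jωC) = -j/(ω·C) = 0 - j1.118e+05 Ω
Step 3 — Series combination: Z_total = R + C = 122 - j1.118e+05 Ω = 1.118e+05∠-89.9° Ω.

Z = 122 - j1.118e+05 Ω = 1.118e+05∠-89.9° Ω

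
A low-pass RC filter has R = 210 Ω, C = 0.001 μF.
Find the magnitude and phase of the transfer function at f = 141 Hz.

Step 1 — Angular frequency: ω = 2π·141 = 885.9 rad/s.
Step 2 — Transfer function: H(jω) = 1/(1 + jωRC).
Step 3 — Denominator: 1 + jωRC = 1 + j·885.9·210·1e-09 = 1 + j0.000186.
Step 4 — H = 1 - j0.000186.
Step 5 — Magnitude: |H| = 1 (-0.0 dB); phase: φ = -0.0°.

|H| = 1 (-0.0 dB), φ = -0.0°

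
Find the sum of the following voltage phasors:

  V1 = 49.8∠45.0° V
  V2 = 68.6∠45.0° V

Step 1 — Convert each phasor to rectangular form:
  V1 = 49.8·(cos(45.0°) + j·sin(45.0°)) = 35.21 + j35.21 V
  V2 = 68.6·(cos(45.0°) + j·sin(45.0°)) = 48.51 + j48.51 V
Step 2 — Sum components: V_total = 83.72 + j83.72 V.
Step 3 — Convert to polar: |V_total| = 118.4 V, ∠V_total = 45.0°.

V_total = 118.4∠45.0° V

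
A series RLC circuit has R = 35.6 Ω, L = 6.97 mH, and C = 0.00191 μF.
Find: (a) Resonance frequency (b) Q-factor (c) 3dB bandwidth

Step 1 — Resonance condition Im(Z)=0 gives ω₀ = 1/√(LC).
Step 2 — ω₀ = 1/√(0.00697·1.91e-09) = 2.741e+05 rad/s.
Step 3 — f₀ = ω₀/(2π) = 4.362e+04 Hz.
Step 4 — Series Q: Q = ω₀L/R = 2.741e+05·0.00697/35.6 = 53.66.
Step 5 — 3dB bandwidth: Δω = ω₀/Q = 5108 rad/s; BW = Δω/(2π) = 812.9 Hz.

(a) f₀ = 4.362e+04 Hz  (b) Q = 53.66  (c) BW = 812.9 Hz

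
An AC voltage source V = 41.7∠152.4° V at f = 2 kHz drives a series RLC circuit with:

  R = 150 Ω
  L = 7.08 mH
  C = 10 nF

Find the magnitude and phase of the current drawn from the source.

Step 1 — Angular frequency: ω = 2π·f = 2π·2000 = 1.257e+04 rad/s.
Step 2 — Component impedances:
  R: Z = R = 150 Ω
  L: Z = jωL = j·1.257e+04·0.00708 = 0 + j88.97 Ω
  C: Z = 1/(jωC) = -j/(ω·C) = 0 - j7958 Ω
Step 3 — Series combination: Z_total = R + L + C = 150 - j7869 Ω = 7870∠-88.9° Ω.
Step 4 — Source phasor: V = 41.7∠152.4° V = -36.95 + j19.32 V.
Step 5 — Ohm's law: I = V / Z_total = (-36.95 + j19.32) / (150 - j7869) = -0.002544 - j0.004648 A.
Step 6 — Convert to polar: |I| = 0.005298 A, ∠I = -118.7°.

I = 0.005298∠-118.7° A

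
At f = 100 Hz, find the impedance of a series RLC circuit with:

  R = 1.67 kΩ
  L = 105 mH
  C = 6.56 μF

Step 1 — Angular frequency: ω = 2π·f = 2π·100 = 628.3 rad/s.
Step 2 — Component impedances:
  R: Z = R = 1670 Ω
  L: Z = jωL = j·628.3·0.105 = 0 + j65.97 Ω
  C: Z = 1/(jωC) = -j/(ω·C) = 0 - j242.6 Ω
Step 3 — Series combination: Z_total = R + L + C = 1670 - j176.6 Ω = 1679∠-6.0° Ω.

Z = 1670 - j176.6 Ω = 1679∠-6.0° Ω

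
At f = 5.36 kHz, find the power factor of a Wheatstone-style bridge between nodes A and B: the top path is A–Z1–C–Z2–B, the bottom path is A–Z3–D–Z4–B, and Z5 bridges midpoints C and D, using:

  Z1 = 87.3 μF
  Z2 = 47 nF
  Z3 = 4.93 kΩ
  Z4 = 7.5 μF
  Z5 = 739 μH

Step 1 — Angular frequency: ω = 2π·f = 2π·5360 = 3.368e+04 rad/s.
Step 2 — Component impedances:
  Z1: Z = 1/(jωC) = -j/(ω·C) = 0 - j0.3401 Ω
  Z2: Z = 1/(jωC) = -j/(ω·C) = 0 - j631.8 Ω
  Z3: Z = R = 4930 Ω
  Z4: Z = 1/(jωC) = -j/(ω·C) = 0 - j3.959 Ω
  Z5: Z = jωL = j·3.368e+04·0.000739 = 0 + j24.89 Ω
Step 3 — Bridge requires nodal analysis (the Z5 bridge couples midpoints C and D, so the two paths cannot be reduced to a simple series/parallel combination). Setting node B to ground and injecting 1 A at node A, the 3-node admittance system at A, C, D solves to V_A = Z_AB = 0.1309 + j21.31 Ω = 21.31∠89.6° Ω.
Step 4 — Power factor: PF = cos(φ) = Re(Z)/|Z| = 0.13087/21.306 = 0.006142.
Step 5 — Type: Im(Z) = 21.31 ⇒ lagging (phase φ = 89.6°).

PF = 0.006142 (lagging, φ = 89.6°)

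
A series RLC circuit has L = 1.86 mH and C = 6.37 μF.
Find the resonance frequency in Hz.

Step 1 — Resonance condition Im(Z)=0 gives ω₀ = 1/√(LC).
Step 2 — ω₀ = 1/√(0.00186·6.37e-06) = 9187 rad/s.
Step 3 — f₀ = ω₀/(2π) = 1462 Hz.

f₀ = 1462 Hz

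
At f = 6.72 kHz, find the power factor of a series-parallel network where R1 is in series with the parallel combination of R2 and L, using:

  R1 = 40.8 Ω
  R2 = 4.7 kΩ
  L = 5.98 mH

Step 1 — Angular frequency: ω = 2π·f = 2π·6720 = 4.222e+04 rad/s.
Step 2 — Component impedances:
  R1: Z = R = 40.8 Ω
  R2: Z = R = 4700 Ω
  L: Z = jωL = j·4.222e+04·0.00598 = 0 + j252.5 Ω
Step 3 — Parallel branch: R2 || L = 1/(1/R2 + 1/L) = 13.53 + j251.8 Ω.
Step 4 — Series with R1: Z_total = R1 + (R2 || L) = 54.33 + j251.8 Ω = 257.6∠77.8° Ω.
Step 5 — Power factor: PF = cos(φ) = Re(Z)/|Z| = 54.33/257.6 = 0.2109.
Step 6 — Type: Im(Z) = 251.8 ⇒ lagging (phase φ = 77.8°).

PF = 0.2109 (lagging, φ = 77.8°)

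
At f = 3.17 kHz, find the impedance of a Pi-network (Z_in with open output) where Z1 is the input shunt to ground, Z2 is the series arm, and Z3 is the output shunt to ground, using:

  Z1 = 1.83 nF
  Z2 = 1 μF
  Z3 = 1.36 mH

Step 1 — Angular frequency: ω = 2π·f = 2π·3170 = 1.992e+04 rad/s.
Step 2 — Component impedances:
  Z1: Z = 1/(jωC) = -j/(ω·C) = 0 - j2.744e+04 Ω
  Z2: Z = 1/(jωC) = -j/(ω·C) = 0 - j50.21 Ω
  Z3: Z = jωL = j·1.992e+04·0.00136 = 0 + j27.09 Ω
Step 3 — With open output, the series arm Z2 and the output shunt Z3 appear in series to ground: Z2 + Z3 = 0 - j23.12 Ω.
Step 4 — Parallel with input shunt Z1: Z_in = Z1 || (Z2 + Z3) = 0 - j23.1 Ω = 23.1∠-90.0° Ω.

Z = 0 - j23.1 Ω = 23.1∠-90.0° Ω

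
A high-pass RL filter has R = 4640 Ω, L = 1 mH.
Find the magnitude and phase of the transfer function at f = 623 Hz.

Step 1 — Angular frequency: ω = 2π·623 = 3914 rad/s.
Step 2 — Transfer function: H(jω) = jωL/(R + jωL).
Step 3 — Numerator jωL = j·3.914; denominator R + jωL = 4640 + j3.914.
Step 4 — H = 7.117e-07 + j0.0008436.
Step 5 — Magnitude: |H| = 0.0008436 (-61.5 dB); phase: φ = 90.0°.

|H| = 0.0008436 (-61.5 dB), φ = 90.0°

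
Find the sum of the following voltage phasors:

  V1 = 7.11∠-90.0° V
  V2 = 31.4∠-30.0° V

Step 1 — Convert each phasor to rectangular form:
  V1 = 7.11·(cos(-90.0°) + j·sin(-90.0°)) = 0 - j7.11 V
  V2 = 31.4·(cos(-30.0°) + j·sin(-30.0°)) = 27.19 - j15.7 V
Step 2 — Sum components: V_total = 27.19 - j22.81 V.
Step 3 — Convert to polar: |V_total| = 35.49 V, ∠V_total = -40.0°.

V_total = 35.49∠-40.0° V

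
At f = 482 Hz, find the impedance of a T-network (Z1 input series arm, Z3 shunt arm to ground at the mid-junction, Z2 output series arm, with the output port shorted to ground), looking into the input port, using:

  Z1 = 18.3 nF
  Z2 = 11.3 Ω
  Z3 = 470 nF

Step 1 — Angular frequency: ω = 2π·f = 2π·482 = 3028 rad/s.
Step 2 — Component impedances:
  Z1: Z = 1/(jωC) = -j/(ω·C) = 0 - j1.804e+04 Ω
  Z2: Z = R = 11.3 Ω
  Z3: Z = 1/(jωC) = -j/(ω·C) = 0 - j702.5 Ω
Step 3 — With the output port shorted to ground, the output series arm Z2 runs from the junction to ground; the shunt arm Z3 also runs from the junction to ground. They appear in parallel: Z3 || Z2 = 11.3 - j0.1817 Ω.
Step 4 — Series with input arm Z1: Z_in = Z1 + (Z3 || Z2) = 11.3 - j1.804e+04 Ω = 1.804e+04∠-90.0° Ω.

Z = 11.3 - j1.804e+04 Ω = 1.804e+04∠-90.0° Ω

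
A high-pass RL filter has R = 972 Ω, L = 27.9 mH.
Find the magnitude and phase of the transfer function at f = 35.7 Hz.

Step 1 — Angular frequency: ω = 2π·35.7 = 224.3 rad/s.
Step 2 — Transfer function: H(jω) = jωL/(R + jωL).
Step 3 — Numerator jωL = j·6.258; denominator R + jωL = 972 + j6.258.
Step 4 — H = 4.145e-05 + j0.006438.
Step 5 — Magnitude: |H| = 0.006438 (-43.8 dB); phase: φ = 89.6°.

|H| = 0.006438 (-43.8 dB), φ = 89.6°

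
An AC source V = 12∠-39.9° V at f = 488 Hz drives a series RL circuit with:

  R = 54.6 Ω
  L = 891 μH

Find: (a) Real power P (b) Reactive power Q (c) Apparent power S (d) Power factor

Step 1 — Angular frequency: ω = 2π·f = 2π·488 = 3066 rad/s.
Step 2 — Component impedances:
  R: Z = R = 54.6 Ω
  L: Z = jωL = j·3066·0.000891 = 0 + j2.732 Ω
Step 3 — Series combination: Z_total = R + L = 54.6 + j2.732 Ω = 54.67∠2.9° Ω.
Step 4 — Source phasor: V = 12∠-39.9° V = 9.206 - j7.697 V.
Step 5 — Current: I = V / Z = 0.1612 - j0.149 A = 0.2195∠-42.8° A.
Step 6 — Complex power: S = V·I* = 2.631 + j0.1316 VA.
Step 7 — Real power: P = Re(S) = 2.631 W.
Step 8 — Reactive power: Q = Im(S) = 0.1316 VAR.
Step 9 — Apparent power: |S| = 2.634 VA.
Step 10 — Power factor: PF = P/|S| = 0.9988 (lagging).

(a) P = 2.631 W  (b) Q = 0.1316 VAR  (c) S = 2.634 VA  (d) PF = 0.9988 (lagging)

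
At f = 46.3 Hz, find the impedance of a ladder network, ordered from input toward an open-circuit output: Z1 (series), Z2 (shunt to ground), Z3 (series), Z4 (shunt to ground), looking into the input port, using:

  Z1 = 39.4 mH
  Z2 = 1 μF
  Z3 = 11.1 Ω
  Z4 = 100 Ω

Step 1 — Angular frequency: ω = 2π·f = 2π·46.3 = 290.9 rad/s.
Step 2 — Component impedances:
  Z1: Z = jωL = j·290.9·0.0394 = 0 + j11.46 Ω
  Z2: Z = 1/(jωC) = -j/(ω·C) = 0 - j3437 Ω
  Z3: Z = R = 11.1 Ω
  Z4: Z = R = 100 Ω
Step 3 — Ladder network (open output): work backward from the far end, alternating series and parallel combinations. Z_in = 111 + j7.875 Ω = 111.3∠4.1° Ω.

Z = 111 + j7.875 Ω = 111.3∠4.1° Ω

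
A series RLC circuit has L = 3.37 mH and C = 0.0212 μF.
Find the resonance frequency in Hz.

Step 1 — Resonance condition Im(Z)=0 gives ω₀ = 1/√(LC).
Step 2 — ω₀ = 1/√(0.00337·2.12e-08) = 1.183e+05 rad/s.
Step 3 — f₀ = ω₀/(2π) = 1.883e+04 Hz.

f₀ = 1.883e+04 Hz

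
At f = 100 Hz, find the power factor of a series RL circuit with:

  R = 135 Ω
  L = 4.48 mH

Step 1 — Angular frequency: ω = 2π·f = 2π·100 = 628.3 rad/s.
Step 2 — Component impedances:
  R: Z = R = 135 Ω
  L: Z = jωL = j·628.3·0.00448 = 0 + j2.815 Ω
Step 3 — Series combination: Z_total = R + L = 135 + j2.815 Ω = 135∠1.2° Ω.
Step 4 — Power factor: PF = cos(φ) = Re(Z)/|Z| = 135/135.03 = 0.9998.
Step 5 — Type: Im(Z) = 2.815 ⇒ lagging (phase φ = 1.2°).

PF = 0.9998 (lagging, φ = 1.2°)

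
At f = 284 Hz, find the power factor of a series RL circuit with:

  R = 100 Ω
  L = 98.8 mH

Step 1 — Angular frequency: ω = 2π·f = 2π·284 = 1784 rad/s.
Step 2 — Component impedances:
  R: Z = R = 100 Ω
  L: Z = jωL = j·1784·0.0988 = 0 + j176.3 Ω
Step 3 — Series combination: Z_total = R + L = 100 + j176.3 Ω = 202.7∠60.4° Ω.
Step 4 — Power factor: PF = cos(φ) = Re(Z)/|Z| = 100/202.69 = 0.4934.
Step 5 — Type: Im(Z) = 176.3 ⇒ lagging (phase φ = 60.4°).

PF = 0.4934 (lagging, φ = 60.4°)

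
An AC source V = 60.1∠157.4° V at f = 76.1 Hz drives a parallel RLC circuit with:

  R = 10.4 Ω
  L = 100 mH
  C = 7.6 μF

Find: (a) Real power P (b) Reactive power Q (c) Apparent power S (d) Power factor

Step 1 — Angular frequency: ω = 2π·f = 2π·76.1 = 478.2 rad/s.
Step 2 — Component impedances:
  R: Z = R = 10.4 Ω
  L: Z = jωL = j·478.2·0.1 = 0 + j47.82 Ω
  C: Z = 1/(jωC) = -j/(ω·C) = 0 - j275.2 Ω
Step 3 — Parallel combination: 1/Z_total = 1/R + 1/L + 1/C; Z_total = 10.07 + j1.811 Ω = 10.24∠10.2° Ω.
Step 4 — Source phasor: V = 60.1∠157.4° V = -55.48 + j23.1 V.
Step 5 — Current: I = V / Z = -4.936 + j3.18 A = 5.871∠147.2° A.
Step 6 — Complex power: S = V·I* = 347.3 + j62.42 VA.
Step 7 — Real power: P = Re(S) = 347.3 W.
Step 8 — Reactive power: Q = Im(S) = 62.42 VAR.
Step 9 — Apparent power: |S| = 352.9 VA.
Step 10 — Power factor: PF = P/|S| = 0.9842 (lagging).

(a) P = 347.3 W  (b) Q = 62.42 VAR  (c) S = 352.9 VA  (d) PF = 0.9842 (lagging)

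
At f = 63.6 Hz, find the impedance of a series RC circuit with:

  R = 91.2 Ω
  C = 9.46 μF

Step 1 — Angular frequency: ω = 2π·f = 2π·63.6 = 399.6 rad/s.
Step 2 — Component impedances:
  R: Z = R = 91.2 Ω
  C: Z = 1/(jωC) = -j/(ω·C) = 0 - j264.5 Ω
Step 3 — Series combination: Z_total = R + C = 91.2 - j264.5 Ω = 279.8∠-71.0° Ω.

Z = 91.2 - j264.5 Ω = 279.8∠-71.0° Ω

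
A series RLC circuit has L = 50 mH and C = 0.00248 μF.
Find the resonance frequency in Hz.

Step 1 — Resonance condition Im(Z)=0 gives ω₀ = 1/√(LC).
Step 2 — ω₀ = 1/√(0.05·2.48e-09) = 8.98e+04 rad/s.
Step 3 — f₀ = ω₀/(2π) = 1.429e+04 Hz.

f₀ = 1.429e+04 Hz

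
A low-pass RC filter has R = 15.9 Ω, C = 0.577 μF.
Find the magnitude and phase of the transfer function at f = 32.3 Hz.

Step 1 — Angular frequency: ω = 2π·32.3 = 202.9 rad/s.
Step 2 — Transfer function: H(jω) = 1/(1 + jωRC).
Step 3 — Denominator: 1 + jωRC = 1 + j·202.9·15.9·5.77e-07 = 1 + j0.001862.
Step 4 — H = 1 - j0.001862.
Step 5 — Magnitude: |H| = 1 (-0.0 dB); phase: φ = -0.1°.

|H| = 1 (-0.0 dB), φ = -0.1°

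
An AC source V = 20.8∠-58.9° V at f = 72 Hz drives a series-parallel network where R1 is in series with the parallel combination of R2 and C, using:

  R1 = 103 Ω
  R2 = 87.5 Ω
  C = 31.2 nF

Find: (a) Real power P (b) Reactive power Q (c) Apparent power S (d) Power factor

Step 1 — Angular frequency: ω = 2π·f = 2π·72 = 452.4 rad/s.
Step 2 — Component impedances:
  R1: Z = R = 103 Ω
  R2: Z = R = 87.5 Ω
  C: Z = 1/(jωC) = -j/(ω·C) = 0 - j7.085e+04 Ω
Step 3 — Parallel branch: R2 || C = 1/(1/R2 + 1/C) = 87.5 - j0.1081 Ω.
Step 4 — Series with R1: Z_total = R1 + (R2 || C) = 190.5 - j0.1081 Ω = 190.5∠-0.0° Ω.
Step 5 — Source phasor: V = 20.8∠-58.9° V = 10.74 - j17.81 V.
Step 6 — Current: I = V / Z = 0.05645 - j0.09346 A = 0.1092∠-58.9° A.
Step 7 — Complex power: S = V·I* = 2.271 - j0.001288 VA.
Step 8 — Real power: P = Re(S) = 2.271 W.
Step 9 — Reactive power: Q = Im(S) = -0.001288 VAR.
Step 10 — Apparent power: |S| = 2.271 VA.
Step 11 — Power factor: PF = P/|S| = 1 (leading).

(a) P = 2.271 W  (b) Q = -0.001288 VAR  (c) S = 2.271 VA  (d) PF = 1 (leading)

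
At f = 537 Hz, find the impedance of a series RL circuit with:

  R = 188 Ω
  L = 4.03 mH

Step 1 — Angular frequency: ω = 2π·f = 2π·537 = 3374 rad/s.
Step 2 — Component impedances:
  R: Z = R = 188 Ω
  L: Z = jωL = j·3374·0.00403 = 0 + j13.6 Ω
Step 3 — Series combination: Z_total = R + L = 188 + j13.6 Ω = 188.5∠4.1° Ω.

Z = 188 + j13.6 Ω = 188.5∠4.1° Ω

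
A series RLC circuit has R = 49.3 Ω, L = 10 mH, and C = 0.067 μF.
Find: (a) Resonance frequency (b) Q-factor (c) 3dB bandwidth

Step 1 — Resonance condition Im(Z)=0 gives ω₀ = 1/√(LC).
Step 2 — ω₀ = 1/√(0.01·6.7e-08) = 3.863e+04 rad/s.
Step 3 — f₀ = ω₀/(2π) = 6149 Hz.
Step 4 — Series Q: Q = ω₀L/R = 3.863e+04·0.01/49.3 = 7.836.
Step 5 — 3dB bandwidth: Δω = ω₀/Q = 4930 rad/s; BW = Δω/(2π) = 784.6 Hz.

(a) f₀ = 6149 Hz  (b) Q = 7.836  (c) BW = 784.6 Hz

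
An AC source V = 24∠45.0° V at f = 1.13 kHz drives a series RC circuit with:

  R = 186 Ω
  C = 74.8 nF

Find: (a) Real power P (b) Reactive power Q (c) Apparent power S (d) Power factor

Step 1 — Angular frequency: ω = 2π·f = 2π·1130 = 7100 rad/s.
Step 2 — Component impedances:
  R: Z = R = 186 Ω
  C: Z = 1/(jωC) = -j/(ω·C) = 0 - j1883 Ω
Step 3 — Series combination: Z_total = R + C = 186 - j1883 Ω = 1892∠-84.4° Ω.
Step 4 — Source phasor: V = 24∠45.0° V = 16.97 + j16.97 V.
Step 5 — Current: I = V / Z = -0.008044 + j0.009807 A = 0.01268∠129.4° A.
Step 6 — Complex power: S = V·I* = 0.02993 - j0.3029 VA.
Step 7 — Real power: P = Re(S) = 0.02993 W.
Step 8 — Reactive power: Q = Im(S) = -0.3029 VAR.
Step 9 — Apparent power: |S| = 0.3044 VA.
Step 10 — Power factor: PF = P/|S| = 0.0983 (leading).

(a) P = 0.02993 W  (b) Q = -0.3029 VAR  (c) S = 0.3044 VA  (d) PF = 0.0983 (leading)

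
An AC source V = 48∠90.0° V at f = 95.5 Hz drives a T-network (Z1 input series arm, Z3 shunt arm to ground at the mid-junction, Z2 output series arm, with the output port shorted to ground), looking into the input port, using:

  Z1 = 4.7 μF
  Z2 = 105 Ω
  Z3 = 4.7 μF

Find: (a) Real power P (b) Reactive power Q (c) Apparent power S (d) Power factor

Step 1 — Angular frequency: ω = 2π·f = 2π·95.5 = 600 rad/s.
Step 2 — Component impedances:
  Z1: Z = 1/(jωC) = -j/(ω·C) = 0 - j354.6 Ω
  Z2: Z = R = 105 Ω
  Z3: Z = 1/(jωC) = -j/(ω·C) = 0 - j354.6 Ω
Step 3 — With the output port shorted to ground, the output series arm Z2 runs from the junction to ground; the shunt arm Z3 also runs from the junction to ground. They appear in parallel: Z3 || Z2 = 96.54 - j28.59 Ω.
Step 4 — Series with input arm Z1: Z_in = Z1 + (Z3 || Z2) = 96.54 - j383.2 Ω = 395.1∠-75.9° Ω.
Step 5 — Source phasor: V = 48∠90.0° V = 0 + j48 V.
Step 6 — Current: I = V / Z = -0.1178 + j0.02968 A = 0.1215∠165.9° A.
Step 7 — Complex power: S = V·I* = 1.424 - j5.654 VA.
Step 8 — Real power: P = Re(S) = 1.424 W.
Step 9 — Reactive power: Q = Im(S) = -5.654 VAR.
Step 10 — Apparent power: |S| = 5.831 VA.
Step 11 — Power factor: PF = P/|S| = 0.2443 (leading).

(a) P = 1.424 W  (b) Q = -5.654 VAR  (c) S = 5.831 VA  (d) PF = 0.2443 (leading)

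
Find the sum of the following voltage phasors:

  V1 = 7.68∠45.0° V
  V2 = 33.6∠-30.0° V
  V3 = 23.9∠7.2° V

Step 1 — Convert each phasor to rectangular form:
  V1 = 7.68·(cos(45.0°) + j·sin(45.0°)) = 5.431 + j5.431 V
  V2 = 33.6·(cos(-30.0°) + j·sin(-30.0°)) = 29.1 - j16.8 V
  V3 = 23.9·(cos(7.2°) + j·sin(7.2°)) = 23.71 + j2.995 V
Step 2 — Sum components: V_total = 58.24 - j8.374 V.
Step 3 — Convert to polar: |V_total| = 58.84 V, ∠V_total = -8.2°.

V_total = 58.84∠-8.2° V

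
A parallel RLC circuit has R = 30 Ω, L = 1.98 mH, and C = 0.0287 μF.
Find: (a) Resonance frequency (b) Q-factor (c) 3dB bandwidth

Step 1 — Resonance: ω₀ = 1/√(LC) = 1/√(0.00198·2.87e-08) = 1.327e+05 rad/s.
Step 2 — f₀ = ω₀/(2π) = 2.111e+04 Hz.
Step 3 — Parallel Q: Q = R/(ω₀L) = 30/(1.327e+05·0.00198) = 0.1142.
Step 4 — Bandwidth: Δω = ω₀/Q = 1.161e+06 rad/s; BW = Δω/(2π) = 1.848e+05 Hz.

(a) f₀ = 2.111e+04 Hz  (b) Q = 0.1142  (c) BW = 1.848e+05 Hz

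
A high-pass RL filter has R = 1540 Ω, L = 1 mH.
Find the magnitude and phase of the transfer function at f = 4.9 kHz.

Step 1 — Angular frequency: ω = 2π·4900 = 3.079e+04 rad/s.
Step 2 — Transfer function: H(jω) = jωL/(R + jωL).
Step 3 — Numerator jωL = j·30.79; denominator R + jωL = 1540 + j30.79.
Step 4 — H = 0.0003995 + j0.01998.
Step 5 — Magnitude: |H| = 0.01999 (-34.0 dB); phase: φ = 88.9°.

|H| = 0.01999 (-34.0 dB), φ = 88.9°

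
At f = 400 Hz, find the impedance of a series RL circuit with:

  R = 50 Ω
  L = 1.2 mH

Step 1 — Angular frequency: ω = 2π·f = 2π·400 = 2513 rad/s.
Step 2 — Component impedances:
  R: Z = R = 50 Ω
  L: Z = jωL = j·2513·0.0012 = 0 + j3.016 Ω
Step 3 — Series combination: Z_total = R + L = 50 + j3.016 Ω = 50.09∠3.5° Ω.

Z = 50 + j3.016 Ω = 50.09∠3.5° Ω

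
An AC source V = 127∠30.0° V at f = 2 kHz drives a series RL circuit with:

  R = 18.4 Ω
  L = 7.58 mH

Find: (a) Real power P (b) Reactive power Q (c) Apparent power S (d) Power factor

Step 1 — Angular frequency: ω = 2π·f = 2π·2000 = 1.257e+04 rad/s.
Step 2 — Component impedances:
  R: Z = R = 18.4 Ω
  L: Z = jωL = j·1.257e+04·0.00758 = 0 + j95.25 Ω
Step 3 — Series combination: Z_total = R + L = 18.4 + j95.25 Ω = 97.01∠79.1° Ω.
Step 4 — Source phasor: V = 127∠30.0° V = 110 + j63.5 V.
Step 5 — Current: I = V / Z = 0.8577 - j0.989 A = 1.309∠-49.1° A.
Step 6 — Complex power: S = V·I* = 31.53 + j163.2 VA.
Step 7 — Real power: P = Re(S) = 31.53 W.
Step 8 — Reactive power: Q = Im(S) = 163.2 VAR.
Step 9 — Apparent power: |S| = 166.3 VA.
Step 10 — Power factor: PF = P/|S| = 0.1897 (lagging).

(a) P = 31.53 W  (b) Q = 163.2 VAR  (c) S = 166.3 VA  (d) PF = 0.1897 (lagging)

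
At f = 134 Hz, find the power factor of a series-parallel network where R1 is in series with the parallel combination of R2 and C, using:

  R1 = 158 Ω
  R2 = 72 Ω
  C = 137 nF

Step 1 — Angular frequency: ω = 2π·f = 2π·134 = 841.9 rad/s.
Step 2 — Component impedances:
  R1: Z = R = 158 Ω
  R2: Z = R = 72 Ω
  C: Z = 1/(jωC) = -j/(ω·C) = 0 - j8670 Ω
Step 3 — Parallel branch: R2 || C = 1/(1/R2 + 1/C) = 72 - j0.5979 Ω.
Step 4 — Series with R1: Z_total = R1 + (R2 || C) = 230 - j0.5979 Ω = 230∠-0.1° Ω.
Step 5 — Power factor: PF = cos(φ) = Re(Z)/|Z| = 230/230 = 1.
Step 6 — Type: Im(Z) = -0.5979 ⇒ leading (phase φ = -0.1°).

PF = 1 (leading, φ = -0.1°)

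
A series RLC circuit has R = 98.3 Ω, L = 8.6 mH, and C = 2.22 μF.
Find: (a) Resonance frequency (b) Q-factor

Step 1 — Resonance condition Im(Z)=0 gives ω₀ = 1/√(LC).
Step 2 — ω₀ = 1/√(0.0086·2.22e-06) = 7237 rad/s.
Step 3 — f₀ = ω₀/(2π) = 1152 Hz.
Step 4 — Series Q: Q = ω₀L/R = 7237·0.0086/98.3 = 0.6332.

(a) f₀ = 1152 Hz  (b) Q = 0.6332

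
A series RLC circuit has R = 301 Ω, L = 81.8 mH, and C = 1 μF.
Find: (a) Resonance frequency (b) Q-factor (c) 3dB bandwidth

Step 1 — Resonance condition Im(Z)=0 gives ω₀ = 1/√(LC).
Step 2 — ω₀ = 1/√(0.0818·1e-06) = 3496 rad/s.
Step 3 — f₀ = ω₀/(2π) = 556.5 Hz.
Step 4 — Series Q: Q = ω₀L/R = 3496·0.0818/301 = 0.9502.
Step 5 — 3dB bandwidth: Δω = ω₀/Q = 3680 rad/s; BW = Δω/(2π) = 585.6 Hz.

(a) f₀ = 556.5 Hz  (b) Q = 0.9502  (c) BW = 585.6 Hz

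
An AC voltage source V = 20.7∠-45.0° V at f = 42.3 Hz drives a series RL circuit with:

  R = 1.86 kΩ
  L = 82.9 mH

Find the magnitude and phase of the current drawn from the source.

Step 1 — Angular frequency: ω = 2π·f = 2π·42.3 = 265.8 rad/s.
Step 2 — Component impedances:
  R: Z = R = 1860 Ω
  L: Z = jωL = j·265.8·0.0829 = 0 + j22.03 Ω
Step 3 — Series combination: Z_total = R + L = 1860 + j22.03 Ω = 1860∠0.7° Ω.
Step 4 — Source phasor: V = 20.7∠-45.0° V = 14.64 - j14.64 V.
Step 5 — Ohm's law: I = V / Z_total = (14.64 - j14.64) / (1860 + j22.03) = 0.007775 - j0.007962 A.
Step 6 — Convert to polar: |I| = 0.01113 A, ∠I = -45.7°.

I = 0.01113∠-45.7° A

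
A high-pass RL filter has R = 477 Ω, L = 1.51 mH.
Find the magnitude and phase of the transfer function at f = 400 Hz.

Step 1 — Angular frequency: ω = 2π·400 = 2513 rad/s.
Step 2 — Transfer function: H(jω) = jωL/(R + jωL).
Step 3 — Numerator jωL = j·3.795; denominator R + jωL = 477 + j3.795.
Step 4 — H = 6.329e-05 + j0.007956.
Step 5 — Magnitude: |H| = 0.007956 (-42.0 dB); phase: φ = 89.5°.

|H| = 0.007956 (-42.0 dB), φ = 89.5°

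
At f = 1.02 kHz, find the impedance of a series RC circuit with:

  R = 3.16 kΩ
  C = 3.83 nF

Step 1 — Angular frequency: ω = 2π·f = 2π·1020 = 6409 rad/s.
Step 2 — Component impedances:
  R: Z = R = 3160 Ω
  C: Z = 1/(jωC) = -j/(ω·C) = 0 - j4.074e+04 Ω
Step 3 — Series combination: Z_total = R + C = 3160 - j4.074e+04 Ω = 4.086e+04∠-85.6° Ω.

Z = 3160 - j4.074e+04 Ω = 4.086e+04∠-85.6° Ω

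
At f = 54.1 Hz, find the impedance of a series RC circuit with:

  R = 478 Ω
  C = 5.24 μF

Step 1 — Angular frequency: ω = 2π·f = 2π·54.1 = 339.9 rad/s.
Step 2 — Component impedances:
  R: Z = R = 478 Ω
  C: Z = 1/(jωC) = -j/(ω·C) = 0 - j561.4 Ω
Step 3 — Series combination: Z_total = R + C = 478 - j561.4 Ω = 737.3∠-49.6° Ω.

Z = 478 - j561.4 Ω = 737.3∠-49.6° Ω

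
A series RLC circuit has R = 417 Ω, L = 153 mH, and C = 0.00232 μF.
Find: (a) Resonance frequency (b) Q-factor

Step 1 — Resonance condition Im(Z)=0 gives ω₀ = 1/√(LC).
Step 2 — ω₀ = 1/√(0.153·2.32e-09) = 5.308e+04 rad/s.
Step 3 — f₀ = ω₀/(2π) = 8448 Hz.
Step 4 — Series Q: Q = ω₀L/R = 5.308e+04·0.153/417 = 19.47.

(a) f₀ = 8448 Hz  (b) Q = 19.47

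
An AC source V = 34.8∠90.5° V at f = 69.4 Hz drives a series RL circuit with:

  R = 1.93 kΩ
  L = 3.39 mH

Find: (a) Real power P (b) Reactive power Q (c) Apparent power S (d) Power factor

Step 1 — Angular frequency: ω = 2π·f = 2π·69.4 = 436.1 rad/s.
Step 2 — Component impedances:
  R: Z = R = 1930 Ω
  L: Z = jωL = j·436.1·0.00339 = 0 + j1.478 Ω
Step 3 — Series combination: Z_total = R + L = 1930 + j1.478 Ω = 1930∠0.0° Ω.
Step 4 — Source phasor: V = 34.8∠90.5° V = -0.3037 + j34.8 V.
Step 5 — Current: I = V / Z = -0.0001435 + j0.01803 A = 0.01803∠90.5° A.
Step 6 — Complex power: S = V·I* = 0.6275 + j0.0004806 VA.
Step 7 — Real power: P = Re(S) = 0.6275 W.
Step 8 — Reactive power: Q = Im(S) = 0.0004806 VAR.
Step 9 — Apparent power: |S| = 0.6275 VA.
Step 10 — Power factor: PF = P/|S| = 1 (lagging).

(a) P = 0.6275 W  (b) Q = 0.0004806 VAR  (c) S = 0.6275 VA  (d) PF = 1 (lagging)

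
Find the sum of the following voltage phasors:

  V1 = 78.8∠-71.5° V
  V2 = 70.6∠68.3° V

Step 1 — Convert each phasor to rectangular form:
  V1 = 78.8·(cos(-71.5°) + j·sin(-71.5°)) = 25 - j74.73 V
  V2 = 70.6·(cos(68.3°) + j·sin(68.3°)) = 26.1 + j65.6 V
Step 2 — Sum components: V_total = 51.11 - j9.131 V.
Step 3 — Convert to polar: |V_total| = 51.92 V, ∠V_total = -10.1°.

V_total = 51.92∠-10.1° V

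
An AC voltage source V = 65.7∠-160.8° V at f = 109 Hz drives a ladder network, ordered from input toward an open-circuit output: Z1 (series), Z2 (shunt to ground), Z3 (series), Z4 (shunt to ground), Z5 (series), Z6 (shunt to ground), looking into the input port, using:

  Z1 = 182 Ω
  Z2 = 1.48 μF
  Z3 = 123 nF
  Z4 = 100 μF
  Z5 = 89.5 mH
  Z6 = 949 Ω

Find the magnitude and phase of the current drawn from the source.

Step 1 — Angular frequency: ω = 2π·f = 2π·109 = 684.9 rad/s.
Step 2 — Component impedances:
  Z1: Z = R = 182 Ω
  Z2: Z = 1/(jωC) = -j/(ω·C) = 0 - j986.6 Ω
  Z3: Z = 1/(jωC) = -j/(ω·C) = 0 - j1.187e+04 Ω
  Z4: Z = 1/(jωC) = -j/(ω·C) = 0 - j14.6 Ω
  Z5: Z = jωL = j·684.9·0.0895 = 0 + j61.3 Ω
  Z6: Z = R = 949 Ω
Step 3 — Ladder network (open output): work backward from the far end, alternating series and parallel combinations. Z_in = 182 - j911 Ω = 929∠-78.7° Ω.
Step 4 — Source phasor: V = 65.7∠-160.8° V = -62.05 - j21.61 V.
Step 5 — Ohm's law: I = V / Z_total = (-62.05 - j21.61) / (182 - j911) = 0.009723 - j0.07005 A.
Step 6 — Convert to polar: |I| = 0.07072 A, ∠I = -82.1°.

I = 0.07072∠-82.1° A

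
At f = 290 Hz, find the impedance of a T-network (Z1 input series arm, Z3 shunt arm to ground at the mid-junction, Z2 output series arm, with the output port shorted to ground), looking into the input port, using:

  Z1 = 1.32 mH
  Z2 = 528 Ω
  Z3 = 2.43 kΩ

Step 1 — Angular frequency: ω = 2π·f = 2π·290 = 1822 rad/s.
Step 2 — Component impedances:
  Z1: Z = jωL = j·1822·0.00132 = 0 + j2.405 Ω
  Z2: Z = R = 528 Ω
  Z3: Z = R = 2430 Ω
Step 3 — With the output port shorted to ground, the output series arm Z2 runs from the junction to ground; the shunt arm Z3 also runs from the junction to ground. They appear in parallel: Z3 || Z2 = 433.8 Ω.
Step 4 — Series with input arm Z1: Z_in = Z1 + (Z3 || Z2) = 433.8 + j2.405 Ω = 433.8∠0.3° Ω.

Z = 433.8 + j2.405 Ω = 433.8∠0.3° Ω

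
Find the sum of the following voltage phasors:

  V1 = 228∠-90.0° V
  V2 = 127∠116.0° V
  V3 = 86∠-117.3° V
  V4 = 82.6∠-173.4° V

Step 1 — Convert each phasor to rectangular form:
  V1 = 228·(cos(-90.0°) + j·sin(-90.0°)) = 0 - j228 V
  V2 = 127·(cos(116.0°) + j·sin(116.0°)) = -55.67 + j114.1 V
  V3 = 86·(cos(-117.3°) + j·sin(-117.3°)) = -39.44 - j76.42 V
  V4 = 82.6·(cos(-173.4°) + j·sin(-173.4°)) = -82.05 - j9.494 V
Step 2 — Sum components: V_total = -177.2 - j199.8 V.
Step 3 — Convert to polar: |V_total| = 267 V, ∠V_total = -131.6°.

V_total = 267∠-131.6° V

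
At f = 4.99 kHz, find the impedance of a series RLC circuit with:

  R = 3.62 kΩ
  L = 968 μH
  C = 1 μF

Step 1 — Angular frequency: ω = 2π·f = 2π·4990 = 3.135e+04 rad/s.
Step 2 — Component impedances:
  R: Z = R = 3620 Ω
  L: Z = jωL = j·3.135e+04·0.000968 = 0 + j30.35 Ω
  C: Z = 1/(jωC) = -j/(ω·C) = 0 - j31.89 Ω
Step 3 — Series combination: Z_total = R + L + C = 3620 - j1.545 Ω = 3620∠-0.0° Ω.

Z = 3620 - j1.545 Ω = 3620∠-0.0° Ω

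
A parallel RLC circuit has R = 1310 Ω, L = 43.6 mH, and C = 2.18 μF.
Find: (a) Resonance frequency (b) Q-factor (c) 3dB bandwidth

Step 1 — Resonance: ω₀ = 1/√(LC) = 1/√(0.0436·2.18e-06) = 3244 rad/s.
Step 2 — f₀ = ω₀/(2π) = 516.2 Hz.
Step 3 — Parallel Q: Q = R/(ω₀L) = 1310/(3244·0.0436) = 9.263.
Step 4 — Bandwidth: Δω = ω₀/Q = 350.2 rad/s; BW = Δω/(2π) = 55.73 Hz.

(a) f₀ = 516.2 Hz  (b) Q = 9.263  (c) BW = 55.73 Hz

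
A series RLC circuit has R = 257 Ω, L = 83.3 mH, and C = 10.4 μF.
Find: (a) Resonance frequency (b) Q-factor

Step 1 — Resonance condition Im(Z)=0 gives ω₀ = 1/√(LC).
Step 2 — ω₀ = 1/√(0.0833·1.04e-05) = 1074 rad/s.
Step 3 — f₀ = ω₀/(2π) = 171 Hz.
Step 4 — Series Q: Q = ω₀L/R = 1074·0.0833/257 = 0.3482.

(a) f₀ = 171 Hz  (b) Q = 0.3482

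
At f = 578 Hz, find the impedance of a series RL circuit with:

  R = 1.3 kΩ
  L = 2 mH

Step 1 — Angular frequency: ω = 2π·f = 2π·578 = 3632 rad/s.
Step 2 — Component impedances:
  R: Z = R = 1300 Ω
  L: Z = jωL = j·3632·0.002 = 0 + j7.263 Ω
Step 3 — Series combination: Z_total = R + L = 1300 + j7.263 Ω = 1300∠0.3° Ω.

Z = 1300 + j7.263 Ω = 1300∠0.3° Ω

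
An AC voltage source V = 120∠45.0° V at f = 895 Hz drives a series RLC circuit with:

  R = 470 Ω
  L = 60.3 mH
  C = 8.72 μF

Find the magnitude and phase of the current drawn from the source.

Step 1 — Angular frequency: ω = 2π·f = 2π·895 = 5623 rad/s.
Step 2 — Component impedances:
  R: Z = R = 470 Ω
  L: Z = jωL = j·5623·0.0603 = 0 + j339.1 Ω
  C: Z = 1/(jωC) = -j/(ω·C) = 0 - j20.39 Ω
Step 3 — Series combination: Z_total = R + L + C = 470 + j318.7 Ω = 567.9∠34.1° Ω.
Step 4 — Source phasor: V = 120∠45.0° V = 84.85 + j84.85 V.
Step 5 — Ohm's law: I = V / Z_total = (84.85 + j84.85) / (470 + j318.7) = 0.2075 + j0.03981 A.
Step 6 — Convert to polar: |I| = 0.2113 A, ∠I = 10.9°.

I = 0.2113∠10.9° A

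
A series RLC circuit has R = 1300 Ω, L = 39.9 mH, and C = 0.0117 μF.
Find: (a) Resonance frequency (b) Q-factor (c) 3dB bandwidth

Step 1 — Resonance: ω₀ = 1/√(LC) = 1/√(0.0399·1.17e-08) = 4.628e+04 rad/s.
Step 2 — f₀ = ω₀/(2π) = 7366 Hz.
Step 3 — Series Q: Q = ω₀L/R = 4.628e+04·0.0399/1300 = 1.421.
Step 4 — Bandwidth: Δω = ω₀/Q = 3.258e+04 rad/s; BW = Δω/(2π) = 5185 Hz.

(a) f₀ = 7366 Hz  (b) Q = 1.421  (c) BW = 5185 Hz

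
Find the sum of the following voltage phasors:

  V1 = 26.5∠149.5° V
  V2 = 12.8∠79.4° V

Step 1 — Convert each phasor to rectangular form:
  V1 = 26.5·(cos(149.5°) + j·sin(149.5°)) = -22.83 + j13.45 V
  V2 = 12.8·(cos(79.4°) + j·sin(79.4°)) = 2.355 + j12.58 V
Step 2 — Sum components: V_total = -20.48 + j26.03 V.
Step 3 — Convert to polar: |V_total| = 33.12 V, ∠V_total = 128.2°.

V_total = 33.12∠128.2° V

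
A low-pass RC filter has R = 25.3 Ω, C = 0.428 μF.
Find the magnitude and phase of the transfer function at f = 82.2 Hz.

Step 1 — Angular frequency: ω = 2π·82.2 = 516.5 rad/s.
Step 2 — Transfer function: H(jω) = 1/(1 + jωRC).
Step 3 — Denominator: 1 + jωRC = 1 + j·516.5·25.3·4.28e-07 = 1 + j0.005593.
Step 4 — H = 1 - j0.005592.
Step 5 — Magnitude: |H| = 1 (-0.0 dB); phase: φ = -0.3°.

|H| = 1 (-0.0 dB), φ = -0.3°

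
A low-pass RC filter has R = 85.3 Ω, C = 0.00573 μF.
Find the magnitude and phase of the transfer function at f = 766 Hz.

Step 1 — Angular frequency: ω = 2π·766 = 4813 rad/s.
Step 2 — Transfer function: H(jω) = 1/(1 + jωRC).
Step 3 — Denominator: 1 + jωRC = 1 + j·4813·85.3·5.73e-09 = 1 + j0.002352.
Step 4 — H = 1 - j0.002352.
Step 5 — Magnitude: |H| = 1 (-0.0 dB); phase: φ = -0.1°.

|H| = 1 (-0.0 dB), φ = -0.1°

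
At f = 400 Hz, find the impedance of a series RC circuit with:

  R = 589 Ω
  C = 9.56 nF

Step 1 — Angular frequency: ω = 2π·f = 2π·400 = 2513 rad/s.
Step 2 — Component impedances:
  R: Z = R = 589 Ω
  C: Z = 1/(jωC) = -j/(ω·C) = 0 - j4.162e+04 Ω
Step 3 — Series combination: Z_total = R + C = 589 - j4.162e+04 Ω = 4.162e+04∠-89.2° Ω.

Z = 589 - j4.162e+04 Ω = 4.162e+04∠-89.2° Ω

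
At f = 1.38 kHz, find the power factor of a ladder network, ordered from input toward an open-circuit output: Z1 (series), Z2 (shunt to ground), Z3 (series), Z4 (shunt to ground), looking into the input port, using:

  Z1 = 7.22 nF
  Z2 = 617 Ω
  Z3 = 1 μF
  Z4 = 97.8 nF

Step 1 — Angular frequency: ω = 2π·f = 2π·1380 = 8671 rad/s.
Step 2 — Component impedances:
  Z1: Z = 1/(jωC) = -j/(ω·C) = 0 - j1.597e+04 Ω
  Z2: Z = R = 617 Ω
  Z3: Z = 1/(jωC) = -j/(ω·C) = 0 - j115.3 Ω
  Z4: Z = 1/(jωC) = -j/(ω·C) = 0 - j1179 Ω
Step 3 — Ladder network (open output): work backward from the far end, alternating series and parallel combinations. Z_in = 502.8 - j1.621e+04 Ω = 1.622e+04∠-88.2° Ω.
Step 4 — Power factor: PF = cos(φ) = Re(Z)/|Z| = 502.8/1.622e+04 = 0.031.
Step 5 — Type: Im(Z) = -1.621e+04 ⇒ leading (phase φ = -88.2°).

PF = 0.031 (leading, φ = -88.2°)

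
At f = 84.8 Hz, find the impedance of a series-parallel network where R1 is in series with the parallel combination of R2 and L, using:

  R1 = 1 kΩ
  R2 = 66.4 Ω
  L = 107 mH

Step 1 — Angular frequency: ω = 2π·f = 2π·84.8 = 532.8 rad/s.
Step 2 — Component impedances:
  R1: Z = R = 1000 Ω
  R2: Z = R = 66.4 Ω
  L: Z = jωL = j·532.8·0.107 = 0 + j57.01 Ω
Step 3 — Parallel branch: R2 || L = 1/(1/R2 + 1/L) = 28.18 + j32.82 Ω.
Step 4 — Series with R1: Z_total = R1 + (R2 || L) = 1028 + j32.82 Ω = 1029∠1.8° Ω.

Z = 1028 + j32.82 Ω = 1029∠1.8° Ω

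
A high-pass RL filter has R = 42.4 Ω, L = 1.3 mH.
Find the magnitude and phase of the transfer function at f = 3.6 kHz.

Step 1 — Angular frequency: ω = 2π·3600 = 2.262e+04 rad/s.
Step 2 — Transfer function: H(jω) = jωL/(R + jωL).
Step 3 — Numerator jωL = j·29.41; denominator R + jωL = 42.4 + j29.41.
Step 4 — H = 0.3248 + j0.4683.
Step 5 — Magnitude: |H| = 0.5699 (-4.9 dB); phase: φ = 55.3°.

|H| = 0.5699 (-4.9 dB), φ = 55.3°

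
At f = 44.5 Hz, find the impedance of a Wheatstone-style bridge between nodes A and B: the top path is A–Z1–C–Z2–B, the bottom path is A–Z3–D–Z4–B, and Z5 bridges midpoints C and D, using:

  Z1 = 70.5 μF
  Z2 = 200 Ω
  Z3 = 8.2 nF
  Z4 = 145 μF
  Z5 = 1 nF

Step 1 — Angular frequency: ω = 2π·f = 2π·44.5 = 279.6 rad/s.
Step 2 — Component impedances:
  Z1: Z = 1/(jωC) = -j/(ω·C) = 0 - j50.73 Ω
  Z2: Z = R = 200 Ω
  Z3: Z = 1/(jωC) = -j/(ω·C) = 0 - j4.362e+05 Ω
  Z4: Z = 1/(jωC) = -j/(ω·C) = 0 - j24.67 Ω
  Z5: Z = 1/(jωC) = -j/(ω·C) = 0 - j3.577e+06 Ω
Step 3 — Bridge requires nodal analysis (the Z5 bridge couples midpoints C and D, so the two paths cannot be reduced to a simple series/parallel combination). Setting node B to ground and injecting 1 A at node A, the 3-node admittance system at A, C, D solves to V_A = Z_AB = 200 - j50.83 Ω = 206.3∠-14.3° Ω.

Z = 200 - j50.83 Ω = 206.3∠-14.3° Ω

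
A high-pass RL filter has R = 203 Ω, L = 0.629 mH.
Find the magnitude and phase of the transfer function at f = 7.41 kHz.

Step 1 — Angular frequency: ω = 2π·7410 = 4.656e+04 rad/s.
Step 2 — Transfer function: H(jω) = jωL/(R + jωL).
Step 3 — Numerator jωL = j·29.29; denominator R + jωL = 203 + j29.29.
Step 4 — H = 0.02039 + j0.1413.
Step 5 — Magnitude: |H| = 0.1428 (-16.9 dB); phase: φ = 81.8°.

|H| = 0.1428 (-16.9 dB), φ = 81.8°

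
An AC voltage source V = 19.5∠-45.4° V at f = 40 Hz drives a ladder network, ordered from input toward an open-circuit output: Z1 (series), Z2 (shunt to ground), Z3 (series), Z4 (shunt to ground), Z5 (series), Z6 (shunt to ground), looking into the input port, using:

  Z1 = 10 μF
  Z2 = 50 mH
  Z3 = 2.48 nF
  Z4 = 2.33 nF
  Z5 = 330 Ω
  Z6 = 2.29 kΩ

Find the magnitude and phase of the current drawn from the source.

Step 1 — Angular frequency: ω = 2π·f = 2π·40 = 251.3 rad/s.
Step 2 — Component impedances:
  Z1: Z = 1/(jωC) = -j/(ω·C) = 0 - j397.9 Ω
  Z2: Z = jωL = j·251.3·0.05 = 0 + j12.57 Ω
  Z3: Z = 1/(jωC) = -j/(ω·C) = 0 - j1.604e+06 Ω
  Z4: Z = 1/(jωC) = -j/(ω·C) = 0 - j1.708e+06 Ω
  Z5: Z = R = 330 Ω
  Z6: Z = R = 2290 Ω
Step 3 — Ladder network (open output): work backward from the far end, alternating series and parallel combinations. Z_in = 0 - j385.3 Ω = 385.3∠-90.0° Ω.
Step 4 — Source phasor: V = 19.5∠-45.4° V = 13.69 - j13.88 V.
Step 5 — Ohm's law: I = V / Z_total = (13.69 - j13.88) / (0 - j385.3) = 0.03603 + j0.03553 A.
Step 6 — Convert to polar: |I| = 0.05061 A, ∠I = 44.6°.

I = 0.05061∠44.6° A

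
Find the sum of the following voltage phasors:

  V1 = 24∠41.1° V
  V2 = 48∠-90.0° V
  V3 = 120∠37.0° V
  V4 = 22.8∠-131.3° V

Step 1 — Convert each phasor to rectangular form:
  V1 = 24·(cos(41.1°) + j·sin(41.1°)) = 18.09 + j15.78 V
  V2 = 48·(cos(-90.0°) + j·sin(-90.0°)) = 0 - j48 V
  V3 = 120·(cos(37.0°) + j·sin(37.0°)) = 95.84 + j72.22 V
  V4 = 22.8·(cos(-131.3°) + j·sin(-131.3°)) = -15.05 - j17.13 V
Step 2 — Sum components: V_total = 98.87 + j22.87 V.
Step 3 — Convert to polar: |V_total| = 101.5 V, ∠V_total = 13.0°.

V_total = 101.5∠13.0° V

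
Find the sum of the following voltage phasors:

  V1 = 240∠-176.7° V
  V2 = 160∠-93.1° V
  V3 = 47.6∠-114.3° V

Step 1 — Convert each phasor to rectangular form:
  V1 = 240·(cos(-176.7°) + j·sin(-176.7°)) = -239.6 - j13.82 V
  V2 = 160·(cos(-93.1°) + j·sin(-93.1°)) = -8.653 - j159.8 V
  V3 = 47.6·(cos(-114.3°) + j·sin(-114.3°)) = -19.59 - j43.38 V
Step 2 — Sum components: V_total = -267.8 - j217 V.
Step 3 — Convert to polar: |V_total| = 344.7 V, ∠V_total = -141.0°.

V_total = 344.7∠-141.0° V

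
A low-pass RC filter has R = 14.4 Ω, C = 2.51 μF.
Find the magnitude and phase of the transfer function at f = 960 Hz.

Step 1 — Angular frequency: ω = 2π·960 = 6032 rad/s.
Step 2 — Transfer function: H(jω) = 1/(1 + jωRC).
Step 3 — Denominator: 1 + jωRC = 1 + j·6032·14.4·2.51e-06 = 1 + j0.218.
Step 4 — H = 0.9546 - j0.2081.
Step 5 — Magnitude: |H| = 0.977 (-0.2 dB); phase: φ = -12.3°.

|H| = 0.977 (-0.2 dB), φ = -12.3°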